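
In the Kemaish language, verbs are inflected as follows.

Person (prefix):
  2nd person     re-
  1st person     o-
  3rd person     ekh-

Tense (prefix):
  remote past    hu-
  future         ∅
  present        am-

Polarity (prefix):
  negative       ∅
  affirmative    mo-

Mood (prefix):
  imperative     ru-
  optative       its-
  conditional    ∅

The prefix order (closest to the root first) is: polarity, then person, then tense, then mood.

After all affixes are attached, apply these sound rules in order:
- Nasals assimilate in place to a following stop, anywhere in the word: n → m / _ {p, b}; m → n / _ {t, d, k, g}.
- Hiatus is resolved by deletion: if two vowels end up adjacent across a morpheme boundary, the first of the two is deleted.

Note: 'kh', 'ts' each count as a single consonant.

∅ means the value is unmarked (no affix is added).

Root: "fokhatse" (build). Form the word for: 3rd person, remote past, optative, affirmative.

itshekhmofokhatse

Attach polarity affirmative mo- → mofokhatse.
Attach person 3rd person ekh- → ekhmofokhatse.
Attach tense remote past hu- → huekhmofokhatse.
Attach mood optative its- → itshuekhmofokhatse.
Nasal assimilation: no change.
Apply vowel deletion: itshuekhmofokhatse → itshekhmofokhatse.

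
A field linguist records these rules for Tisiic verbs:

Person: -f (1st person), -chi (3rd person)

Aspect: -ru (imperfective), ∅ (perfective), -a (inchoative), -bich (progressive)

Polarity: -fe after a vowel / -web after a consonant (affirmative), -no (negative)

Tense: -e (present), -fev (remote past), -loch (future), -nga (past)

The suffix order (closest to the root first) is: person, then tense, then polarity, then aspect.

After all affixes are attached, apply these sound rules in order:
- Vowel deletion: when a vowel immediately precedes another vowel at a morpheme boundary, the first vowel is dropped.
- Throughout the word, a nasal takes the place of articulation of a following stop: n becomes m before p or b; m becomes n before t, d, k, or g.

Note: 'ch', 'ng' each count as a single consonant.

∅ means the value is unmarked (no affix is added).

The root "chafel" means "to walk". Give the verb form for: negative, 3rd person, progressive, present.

chafelchenobich

Attach person 3rd person -chi → chafelchi.
Attach tense present -e → chafelchie.
Attach polarity negative -no → chafelchieno.
Attach aspect progressive -bich → chafelchienobich.
Apply vowel deletion: chafelchienobich → chafelchenobich.
Nasal assimilation: no change.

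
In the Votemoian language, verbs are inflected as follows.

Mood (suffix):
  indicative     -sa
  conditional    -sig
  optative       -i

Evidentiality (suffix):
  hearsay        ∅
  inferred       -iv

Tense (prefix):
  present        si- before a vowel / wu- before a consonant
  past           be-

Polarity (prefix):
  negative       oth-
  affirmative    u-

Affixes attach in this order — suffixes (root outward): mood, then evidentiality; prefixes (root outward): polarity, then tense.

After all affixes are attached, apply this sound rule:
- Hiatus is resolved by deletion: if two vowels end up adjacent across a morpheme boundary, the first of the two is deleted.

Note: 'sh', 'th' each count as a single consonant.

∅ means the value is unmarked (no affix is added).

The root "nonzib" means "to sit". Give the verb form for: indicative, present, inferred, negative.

Attach mood indicative -sa → nonzibsa.
Attach polarity negative oth- → othnonzibsa.
Attach evidentiality inferred -iv → othnonzibsaiv.
Attach tense present si- (before vowel 'o') → siothnonzibsaiv.
Apply vowel deletion: siothnonzibsaiv → sothnonzibsiv.

sothnonzibsiv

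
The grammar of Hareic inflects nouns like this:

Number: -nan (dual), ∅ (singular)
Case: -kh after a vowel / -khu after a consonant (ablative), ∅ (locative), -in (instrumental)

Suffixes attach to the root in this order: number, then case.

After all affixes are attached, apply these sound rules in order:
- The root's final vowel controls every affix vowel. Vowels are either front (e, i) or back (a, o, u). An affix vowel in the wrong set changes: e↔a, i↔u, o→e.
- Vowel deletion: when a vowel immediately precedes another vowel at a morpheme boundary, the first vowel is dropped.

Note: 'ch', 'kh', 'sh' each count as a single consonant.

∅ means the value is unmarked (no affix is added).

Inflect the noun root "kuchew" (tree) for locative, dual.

kuchewnen

Attach number dual -nan → kuchewnan.
case = locative: zero marking, form stays kuchewnan.
Apply vowel harmony: kuchewnan → kuchewnen.
Vowel deletion: no change.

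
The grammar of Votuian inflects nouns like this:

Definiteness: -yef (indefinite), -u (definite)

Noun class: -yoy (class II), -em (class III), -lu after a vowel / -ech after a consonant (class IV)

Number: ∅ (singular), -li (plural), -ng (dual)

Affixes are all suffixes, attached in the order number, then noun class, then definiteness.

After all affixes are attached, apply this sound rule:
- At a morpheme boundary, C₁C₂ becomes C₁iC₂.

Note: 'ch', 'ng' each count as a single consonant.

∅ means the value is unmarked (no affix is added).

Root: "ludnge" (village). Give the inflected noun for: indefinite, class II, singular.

number = singular: zero marking, form stays ludnge.
Attach noun class class II -yoy → ludngeyoy.
Attach definiteness indefinite -yef → ludngeyoyyef.
Apply epenthesis: ludngeyoyyef → ludngeyoyiyef.

ludngeyoyiyef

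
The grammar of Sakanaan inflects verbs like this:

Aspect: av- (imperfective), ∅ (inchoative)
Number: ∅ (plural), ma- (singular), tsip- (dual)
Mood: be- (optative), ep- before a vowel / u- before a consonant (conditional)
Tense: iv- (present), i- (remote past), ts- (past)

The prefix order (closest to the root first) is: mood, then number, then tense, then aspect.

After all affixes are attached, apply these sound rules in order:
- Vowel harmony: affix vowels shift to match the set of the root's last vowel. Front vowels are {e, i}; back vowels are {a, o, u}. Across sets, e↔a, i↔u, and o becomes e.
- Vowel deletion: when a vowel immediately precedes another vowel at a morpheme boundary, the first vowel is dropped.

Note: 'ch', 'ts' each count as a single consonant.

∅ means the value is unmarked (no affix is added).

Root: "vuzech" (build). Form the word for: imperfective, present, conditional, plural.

evivivuzech

Attach mood conditional u- (before consonant 'v') → uvuzech.
number = plural: zero marking, form stays uvuzech.
Attach tense present iv- → ivuvuzech.
Attach aspect imperfective av- → avivuvuzech.
Apply vowel harmony: avivuvuzech → evivivuzech.
Vowel deletion: no change.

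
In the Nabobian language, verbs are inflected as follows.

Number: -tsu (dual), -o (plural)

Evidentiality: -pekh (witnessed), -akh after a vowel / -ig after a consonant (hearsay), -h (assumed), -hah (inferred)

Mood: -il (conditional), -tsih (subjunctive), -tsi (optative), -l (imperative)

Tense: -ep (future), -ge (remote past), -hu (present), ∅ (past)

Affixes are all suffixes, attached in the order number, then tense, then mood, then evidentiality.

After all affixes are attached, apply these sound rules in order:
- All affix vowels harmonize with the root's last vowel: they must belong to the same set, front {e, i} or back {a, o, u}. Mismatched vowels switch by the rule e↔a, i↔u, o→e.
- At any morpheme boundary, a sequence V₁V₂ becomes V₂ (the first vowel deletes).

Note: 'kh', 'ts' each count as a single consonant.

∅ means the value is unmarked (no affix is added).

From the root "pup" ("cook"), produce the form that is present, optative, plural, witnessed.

Attach number plural -o → pupo.
Attach tense present -hu → pupohu.
Attach mood optative -tsi → pupohutsi.
Attach evidentiality witnessed -pekh → pupohutsipekh.
Apply vowel harmony: pupohutsipekh → pupohutsupakh.
Vowel deletion: no change.

pupohutsupakh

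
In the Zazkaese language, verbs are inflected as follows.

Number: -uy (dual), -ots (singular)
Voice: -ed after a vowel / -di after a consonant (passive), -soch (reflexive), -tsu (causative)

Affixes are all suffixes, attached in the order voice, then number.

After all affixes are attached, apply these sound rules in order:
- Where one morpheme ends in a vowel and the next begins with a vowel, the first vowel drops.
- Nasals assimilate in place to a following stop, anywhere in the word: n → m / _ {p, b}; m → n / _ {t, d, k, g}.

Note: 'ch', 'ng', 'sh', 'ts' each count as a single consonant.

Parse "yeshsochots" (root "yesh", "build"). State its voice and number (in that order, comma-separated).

reflexive, singular

Segment: yesh-soch-ots.
voice: -soch → reflexive.
number: -ots → singular.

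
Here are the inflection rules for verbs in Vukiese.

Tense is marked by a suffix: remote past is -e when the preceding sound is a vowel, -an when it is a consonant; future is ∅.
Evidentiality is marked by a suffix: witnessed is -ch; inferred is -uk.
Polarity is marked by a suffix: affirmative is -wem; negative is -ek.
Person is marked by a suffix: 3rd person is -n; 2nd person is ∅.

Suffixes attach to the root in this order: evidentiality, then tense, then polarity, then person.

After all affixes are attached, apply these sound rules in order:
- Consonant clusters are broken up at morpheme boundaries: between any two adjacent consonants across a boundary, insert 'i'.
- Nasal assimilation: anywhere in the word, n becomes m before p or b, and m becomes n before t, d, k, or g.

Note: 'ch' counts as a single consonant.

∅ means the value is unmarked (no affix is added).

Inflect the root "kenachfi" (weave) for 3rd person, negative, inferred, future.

kenachfiukekin

Attach evidentiality inferred -uk → kenachfiuk.
tense = future: zero marking, form stays kenachfiuk.
Attach polarity negative -ek → kenachfiukek.
Attach person 3rd person -n → kenachfiukekn.
Apply epenthesis: kenachfiukekn → kenachfiukekin.
Nasal assimilation: no change.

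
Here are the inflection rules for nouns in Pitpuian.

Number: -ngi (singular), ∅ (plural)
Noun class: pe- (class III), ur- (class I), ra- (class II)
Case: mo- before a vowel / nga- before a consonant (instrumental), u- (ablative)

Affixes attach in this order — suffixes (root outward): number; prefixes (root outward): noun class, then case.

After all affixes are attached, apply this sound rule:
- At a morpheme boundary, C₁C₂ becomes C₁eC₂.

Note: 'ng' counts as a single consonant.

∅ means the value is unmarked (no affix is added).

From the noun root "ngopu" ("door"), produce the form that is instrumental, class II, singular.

ngarangopungi

Attach noun class class II ra- → rangopu.
Attach case instrumental nga- (before consonant 'r') → ngarangopu.
Attach number singular -ngi → ngarangopungi.
Epenthesis: no change.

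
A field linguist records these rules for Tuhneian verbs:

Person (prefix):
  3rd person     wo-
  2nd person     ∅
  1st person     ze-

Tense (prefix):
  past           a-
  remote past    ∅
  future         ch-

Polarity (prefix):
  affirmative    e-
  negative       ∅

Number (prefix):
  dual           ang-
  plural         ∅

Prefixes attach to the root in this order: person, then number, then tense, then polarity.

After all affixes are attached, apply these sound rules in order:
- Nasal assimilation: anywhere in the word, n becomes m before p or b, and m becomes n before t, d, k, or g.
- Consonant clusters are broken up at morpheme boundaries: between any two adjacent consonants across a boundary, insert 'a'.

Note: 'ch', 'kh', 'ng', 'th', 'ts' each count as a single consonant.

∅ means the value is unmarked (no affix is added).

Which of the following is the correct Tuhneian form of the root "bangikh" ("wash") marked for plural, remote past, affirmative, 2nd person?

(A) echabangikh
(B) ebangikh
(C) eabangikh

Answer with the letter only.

person = 2nd person: zero marking, form stays bangikh.
number = plural: zero marking, form stays bangikh.
tense = remote past: zero marking, form stays bangikh.
Attach polarity affirmative e- → ebangikh.
Nasal assimilation: no change.
Epenthesis: no change.
So the correct form is ebangikh, option (B).
(A) echabangikh is wrong: it uses future instead of remote past for tense.
(C) eabangikh is wrong: it uses past instead of remote past for tense.

B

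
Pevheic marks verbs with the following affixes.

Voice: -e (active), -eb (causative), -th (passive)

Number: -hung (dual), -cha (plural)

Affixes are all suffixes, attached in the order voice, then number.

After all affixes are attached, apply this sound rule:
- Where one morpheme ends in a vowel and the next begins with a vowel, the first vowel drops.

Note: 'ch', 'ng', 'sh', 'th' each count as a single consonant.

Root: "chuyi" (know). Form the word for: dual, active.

Attach voice active -e → chuyie.
Attach number dual -hung → chuyiehung.
Apply vowel deletion: chuyiehung → chuyehung.

chuyehung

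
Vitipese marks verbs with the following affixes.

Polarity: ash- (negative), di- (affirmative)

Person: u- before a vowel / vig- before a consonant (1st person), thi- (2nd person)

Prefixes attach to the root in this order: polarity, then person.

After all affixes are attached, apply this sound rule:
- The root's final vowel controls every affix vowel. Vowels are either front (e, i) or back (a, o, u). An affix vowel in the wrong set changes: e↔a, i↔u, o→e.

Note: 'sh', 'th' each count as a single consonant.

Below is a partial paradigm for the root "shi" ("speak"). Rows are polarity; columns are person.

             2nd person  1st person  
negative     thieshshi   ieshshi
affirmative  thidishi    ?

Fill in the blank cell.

Attach polarity affirmative di- → dishi.
Attach person 1st person vig- (before consonant 'd') → vigdishi.
Vowel harmony: no change.

vigdishi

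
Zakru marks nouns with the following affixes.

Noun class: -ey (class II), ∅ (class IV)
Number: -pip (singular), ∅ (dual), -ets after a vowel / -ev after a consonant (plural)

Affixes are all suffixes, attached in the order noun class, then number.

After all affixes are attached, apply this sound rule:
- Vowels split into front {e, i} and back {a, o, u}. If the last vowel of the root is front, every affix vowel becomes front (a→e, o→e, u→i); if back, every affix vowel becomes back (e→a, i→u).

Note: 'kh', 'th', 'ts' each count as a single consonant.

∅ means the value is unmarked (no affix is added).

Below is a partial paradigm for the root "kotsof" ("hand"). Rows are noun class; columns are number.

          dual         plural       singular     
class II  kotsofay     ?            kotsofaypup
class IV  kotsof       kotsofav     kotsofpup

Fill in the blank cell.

Attach noun class class II -ey → kotsofey.
Attach number plural -ev (after consonant 'y') → kotsofeyev.
Apply vowel harmony: kotsofeyev → kotsofayav.

kotsofayav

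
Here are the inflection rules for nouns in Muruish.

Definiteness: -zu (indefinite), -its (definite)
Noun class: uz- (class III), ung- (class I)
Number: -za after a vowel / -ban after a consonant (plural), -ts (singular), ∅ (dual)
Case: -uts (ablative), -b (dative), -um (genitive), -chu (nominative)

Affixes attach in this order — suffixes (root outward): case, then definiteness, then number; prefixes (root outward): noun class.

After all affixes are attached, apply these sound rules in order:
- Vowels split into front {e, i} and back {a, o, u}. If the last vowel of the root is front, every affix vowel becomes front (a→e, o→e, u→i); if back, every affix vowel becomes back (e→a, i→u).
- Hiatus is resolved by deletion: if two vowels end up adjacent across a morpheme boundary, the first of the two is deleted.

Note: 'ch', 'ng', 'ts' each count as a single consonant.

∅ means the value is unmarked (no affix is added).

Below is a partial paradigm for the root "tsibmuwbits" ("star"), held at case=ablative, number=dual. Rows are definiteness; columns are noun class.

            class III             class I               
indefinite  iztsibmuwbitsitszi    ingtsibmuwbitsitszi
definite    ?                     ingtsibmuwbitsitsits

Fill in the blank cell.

Attach case ablative -uts → tsibmuwbitsuts.
Attach definiteness definite -its → tsibmuwbitsutsits.
Attach noun class class III uz- → uztsibmuwbitsutsits.
number = dual: zero marking, form stays uztsibmuwbitsutsits.
Apply vowel harmony: uztsibmuwbitsutsits → iztsibmuwbitsitsits.
Vowel deletion: no change.

iztsibmuwbitsitsits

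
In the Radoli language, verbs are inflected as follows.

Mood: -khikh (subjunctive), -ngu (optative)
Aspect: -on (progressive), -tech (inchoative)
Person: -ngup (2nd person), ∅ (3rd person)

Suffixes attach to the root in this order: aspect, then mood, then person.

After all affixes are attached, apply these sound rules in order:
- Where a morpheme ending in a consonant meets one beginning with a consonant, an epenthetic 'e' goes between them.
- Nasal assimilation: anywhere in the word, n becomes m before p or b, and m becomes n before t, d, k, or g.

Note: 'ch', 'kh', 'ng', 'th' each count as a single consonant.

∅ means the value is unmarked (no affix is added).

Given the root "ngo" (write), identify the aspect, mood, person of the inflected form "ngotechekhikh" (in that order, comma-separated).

Segment: ngo-tech-khikh.
aspect: -tech → inchoative.
mood: -khikh → subjunctive.
person: ∅ → 3rd person.

inchoative, subjunctive, 3rd person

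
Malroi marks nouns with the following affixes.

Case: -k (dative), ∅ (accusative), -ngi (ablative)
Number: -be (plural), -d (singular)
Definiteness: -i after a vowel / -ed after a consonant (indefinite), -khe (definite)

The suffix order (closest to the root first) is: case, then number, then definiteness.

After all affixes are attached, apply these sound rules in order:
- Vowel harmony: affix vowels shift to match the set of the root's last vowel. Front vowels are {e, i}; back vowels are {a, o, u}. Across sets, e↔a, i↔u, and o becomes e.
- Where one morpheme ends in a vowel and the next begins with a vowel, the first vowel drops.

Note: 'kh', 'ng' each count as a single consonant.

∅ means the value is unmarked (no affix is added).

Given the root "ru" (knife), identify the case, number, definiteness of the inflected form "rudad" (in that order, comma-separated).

accusative, singular, indefinite

Segment: ru-d-ed.
case: ∅ → accusative.
number: -d → singular.
definiteness: -i/ed → indefinite.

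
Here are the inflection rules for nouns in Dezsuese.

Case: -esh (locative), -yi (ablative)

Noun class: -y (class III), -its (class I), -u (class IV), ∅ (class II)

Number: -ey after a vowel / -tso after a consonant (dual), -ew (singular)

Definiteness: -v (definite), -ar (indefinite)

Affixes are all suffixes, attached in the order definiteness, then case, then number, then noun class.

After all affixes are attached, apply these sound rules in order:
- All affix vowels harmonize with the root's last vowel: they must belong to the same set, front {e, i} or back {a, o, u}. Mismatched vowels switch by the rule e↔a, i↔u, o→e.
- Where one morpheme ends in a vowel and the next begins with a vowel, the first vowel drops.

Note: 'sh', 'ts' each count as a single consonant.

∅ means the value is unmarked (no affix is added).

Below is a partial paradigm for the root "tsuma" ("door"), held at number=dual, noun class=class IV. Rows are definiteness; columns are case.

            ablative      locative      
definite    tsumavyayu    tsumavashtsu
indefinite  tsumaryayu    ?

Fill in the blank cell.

tsumarashtsu

Attach definiteness indefinite -ar → tsumaar.
Attach case locative -esh → tsumaaresh.
Attach number dual -tso (after consonant 'sh') → tsumaareshtso.
Attach noun class class IV -u → tsumaareshtsou.
Apply vowel harmony: tsumaareshtsou → tsumaarashtsou.
Apply vowel deletion: tsumaarashtsou → tsumarashtsu.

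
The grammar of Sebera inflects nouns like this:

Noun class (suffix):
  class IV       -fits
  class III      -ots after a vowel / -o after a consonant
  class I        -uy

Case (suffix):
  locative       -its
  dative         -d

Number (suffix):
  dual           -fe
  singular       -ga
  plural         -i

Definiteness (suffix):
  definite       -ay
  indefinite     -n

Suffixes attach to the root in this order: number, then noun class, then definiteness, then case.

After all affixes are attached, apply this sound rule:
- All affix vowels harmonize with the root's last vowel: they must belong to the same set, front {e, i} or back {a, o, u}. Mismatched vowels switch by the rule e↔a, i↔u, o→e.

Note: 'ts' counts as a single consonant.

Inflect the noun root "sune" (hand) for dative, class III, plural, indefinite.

suneietsnd

Attach number plural -i → sunei.
Attach noun class class III -ots (after vowel 'i') → suneiots.
Attach definiteness indefinite -n → suneiotsn.
Attach case dative -d → suneiotsnd.
Apply vowel harmony: suneiotsnd → suneietsnd.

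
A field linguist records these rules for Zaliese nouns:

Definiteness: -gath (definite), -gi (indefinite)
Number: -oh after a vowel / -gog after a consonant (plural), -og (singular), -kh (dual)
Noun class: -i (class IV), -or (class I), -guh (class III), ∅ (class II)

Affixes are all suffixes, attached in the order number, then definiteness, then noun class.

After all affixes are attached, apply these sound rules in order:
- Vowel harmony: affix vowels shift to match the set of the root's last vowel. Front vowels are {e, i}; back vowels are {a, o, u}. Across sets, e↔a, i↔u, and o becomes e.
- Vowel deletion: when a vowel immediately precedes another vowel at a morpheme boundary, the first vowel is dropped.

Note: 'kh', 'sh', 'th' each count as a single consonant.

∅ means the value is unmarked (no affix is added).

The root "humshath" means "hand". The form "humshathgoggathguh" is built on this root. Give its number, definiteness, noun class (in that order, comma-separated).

Segment: humshath-gog-gath-guh.
number: -oh/gog → plural.
definiteness: -gath → definite.
noun class: -guh → class III.

plural, definite, class III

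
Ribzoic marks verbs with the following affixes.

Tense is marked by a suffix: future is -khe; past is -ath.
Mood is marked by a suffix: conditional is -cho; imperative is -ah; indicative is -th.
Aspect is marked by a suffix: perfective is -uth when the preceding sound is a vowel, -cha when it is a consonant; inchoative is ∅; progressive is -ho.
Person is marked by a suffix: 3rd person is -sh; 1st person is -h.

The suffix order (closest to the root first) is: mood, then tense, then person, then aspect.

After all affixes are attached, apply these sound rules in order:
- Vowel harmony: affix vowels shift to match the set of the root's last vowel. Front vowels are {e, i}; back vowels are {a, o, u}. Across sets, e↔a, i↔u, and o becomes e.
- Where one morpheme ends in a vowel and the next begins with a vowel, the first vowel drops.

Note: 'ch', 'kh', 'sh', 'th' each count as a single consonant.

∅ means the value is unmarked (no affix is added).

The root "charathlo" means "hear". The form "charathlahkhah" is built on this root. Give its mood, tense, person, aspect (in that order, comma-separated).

Segment: charathlo-ah-khe-h.
mood: -ah → imperative.
tense: -khe → future.
person: -h → 1st person.
aspect: ∅ → inchoative.

imperative, future, 1st person, inchoative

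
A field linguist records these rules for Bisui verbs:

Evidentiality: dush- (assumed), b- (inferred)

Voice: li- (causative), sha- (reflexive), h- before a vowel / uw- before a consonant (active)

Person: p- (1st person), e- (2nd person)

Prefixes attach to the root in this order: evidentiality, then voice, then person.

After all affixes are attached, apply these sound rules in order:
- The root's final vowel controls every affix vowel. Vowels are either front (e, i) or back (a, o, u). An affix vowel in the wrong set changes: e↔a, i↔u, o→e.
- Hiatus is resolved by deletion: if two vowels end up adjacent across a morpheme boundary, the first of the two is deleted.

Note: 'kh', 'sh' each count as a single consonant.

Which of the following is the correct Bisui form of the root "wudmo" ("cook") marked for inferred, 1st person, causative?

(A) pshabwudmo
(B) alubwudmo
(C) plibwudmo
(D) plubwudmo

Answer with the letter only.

Attach evidentiality inferred b- → bwudmo.
Attach voice causative li- → libwudmo.
Attach person 1st person p- → plibwudmo.
Apply vowel harmony: plibwudmo → plubwudmo.
Vowel deletion: no change.
So the correct form is plubwudmo, option (D).
(C) plibwudmo is wrong: it fails to apply the sound rule(s).
(B) alubwudmo is wrong: it uses 2nd person instead of 1st person for person.
(A) pshabwudmo is wrong: it uses reflexive instead of causative for voice.

D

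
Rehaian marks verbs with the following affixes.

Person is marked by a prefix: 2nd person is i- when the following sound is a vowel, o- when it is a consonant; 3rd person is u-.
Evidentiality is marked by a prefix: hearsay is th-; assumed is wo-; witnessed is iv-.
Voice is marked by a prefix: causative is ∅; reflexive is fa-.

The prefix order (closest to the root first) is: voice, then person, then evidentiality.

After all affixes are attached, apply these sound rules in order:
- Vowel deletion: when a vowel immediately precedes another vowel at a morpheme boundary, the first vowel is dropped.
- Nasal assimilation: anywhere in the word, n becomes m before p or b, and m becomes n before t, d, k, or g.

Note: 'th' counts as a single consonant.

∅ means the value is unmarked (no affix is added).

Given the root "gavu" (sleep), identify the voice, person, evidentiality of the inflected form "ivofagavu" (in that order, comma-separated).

reflexive, 2nd person, witnessed

Segment: iv-o-fa-gavu.
voice: fa- → reflexive.
person: i/o- → 2nd person.
evidentiality: iv- → witnessed.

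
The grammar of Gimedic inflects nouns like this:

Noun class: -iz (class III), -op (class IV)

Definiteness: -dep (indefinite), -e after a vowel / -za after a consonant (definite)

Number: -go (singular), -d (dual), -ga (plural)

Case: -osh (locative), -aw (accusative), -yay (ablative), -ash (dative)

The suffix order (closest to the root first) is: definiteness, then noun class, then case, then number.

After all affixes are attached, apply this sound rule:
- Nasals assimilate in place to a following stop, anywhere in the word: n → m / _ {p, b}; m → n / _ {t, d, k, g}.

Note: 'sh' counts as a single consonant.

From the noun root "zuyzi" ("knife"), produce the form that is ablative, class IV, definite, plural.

Attach definiteness definite -e (after vowel 'i') → zuyzie.
Attach noun class class IV -op → zuyzieop.
Attach case ablative -yay → zuyzieopyay.
Attach number plural -ga → zuyzieopyayga.
Nasal assimilation: no change.

zuyzieopyayga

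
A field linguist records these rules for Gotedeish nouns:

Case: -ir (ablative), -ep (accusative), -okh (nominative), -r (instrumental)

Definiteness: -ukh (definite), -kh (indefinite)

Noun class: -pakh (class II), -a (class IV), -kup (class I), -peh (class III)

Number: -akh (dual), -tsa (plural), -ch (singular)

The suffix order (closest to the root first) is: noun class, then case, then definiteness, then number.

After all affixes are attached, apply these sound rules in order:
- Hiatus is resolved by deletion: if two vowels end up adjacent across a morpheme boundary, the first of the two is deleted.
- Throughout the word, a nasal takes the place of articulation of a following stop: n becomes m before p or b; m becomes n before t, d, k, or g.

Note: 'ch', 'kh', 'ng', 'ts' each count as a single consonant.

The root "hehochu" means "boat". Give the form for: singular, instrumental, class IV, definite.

Attach noun class class IV -a → hehochua.
Attach case instrumental -r → hehochuar.
Attach definiteness definite -ukh → hehochuarukh.
Attach number singular -ch → hehochuarukhch.
Apply vowel deletion: hehochuarukhch → hehocharukhch.
Nasal assimilation: no change.

hehocharukhch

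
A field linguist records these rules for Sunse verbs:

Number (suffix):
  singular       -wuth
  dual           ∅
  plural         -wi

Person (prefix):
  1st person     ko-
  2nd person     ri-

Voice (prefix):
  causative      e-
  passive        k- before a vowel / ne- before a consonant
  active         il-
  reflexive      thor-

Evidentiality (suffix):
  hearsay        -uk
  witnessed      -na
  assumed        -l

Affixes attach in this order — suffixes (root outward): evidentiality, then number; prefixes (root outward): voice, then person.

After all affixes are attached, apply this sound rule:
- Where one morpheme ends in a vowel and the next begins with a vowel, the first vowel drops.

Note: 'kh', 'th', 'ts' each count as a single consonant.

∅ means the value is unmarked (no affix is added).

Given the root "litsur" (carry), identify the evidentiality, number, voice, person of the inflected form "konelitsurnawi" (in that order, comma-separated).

Segment: ko-ne-litsur-na-wi.
evidentiality: -na → witnessed.
number: -wi → plural.
voice: k/ne- → passive.
person: ko- → 1st person.

witnessed, plural, passive, 1st person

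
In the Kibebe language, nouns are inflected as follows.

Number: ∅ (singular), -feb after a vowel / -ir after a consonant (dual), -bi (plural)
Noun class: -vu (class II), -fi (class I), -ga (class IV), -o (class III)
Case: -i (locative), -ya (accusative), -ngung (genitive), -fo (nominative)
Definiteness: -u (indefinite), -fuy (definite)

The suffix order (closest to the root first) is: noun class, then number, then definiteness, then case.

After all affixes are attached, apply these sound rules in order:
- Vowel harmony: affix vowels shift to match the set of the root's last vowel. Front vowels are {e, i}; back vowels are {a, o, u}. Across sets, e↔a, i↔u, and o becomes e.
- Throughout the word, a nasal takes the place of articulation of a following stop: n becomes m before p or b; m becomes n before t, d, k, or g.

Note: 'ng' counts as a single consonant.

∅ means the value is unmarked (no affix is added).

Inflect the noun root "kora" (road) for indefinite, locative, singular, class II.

Attach noun class class II -vu → koravu.
number = singular: zero marking, form stays koravu.
Attach definiteness indefinite -u → koravuu.
Attach case locative -i → koravuui.
Apply vowel harmony: koravuui → koravuuu.
Nasal assimilation: no change.

koravuuu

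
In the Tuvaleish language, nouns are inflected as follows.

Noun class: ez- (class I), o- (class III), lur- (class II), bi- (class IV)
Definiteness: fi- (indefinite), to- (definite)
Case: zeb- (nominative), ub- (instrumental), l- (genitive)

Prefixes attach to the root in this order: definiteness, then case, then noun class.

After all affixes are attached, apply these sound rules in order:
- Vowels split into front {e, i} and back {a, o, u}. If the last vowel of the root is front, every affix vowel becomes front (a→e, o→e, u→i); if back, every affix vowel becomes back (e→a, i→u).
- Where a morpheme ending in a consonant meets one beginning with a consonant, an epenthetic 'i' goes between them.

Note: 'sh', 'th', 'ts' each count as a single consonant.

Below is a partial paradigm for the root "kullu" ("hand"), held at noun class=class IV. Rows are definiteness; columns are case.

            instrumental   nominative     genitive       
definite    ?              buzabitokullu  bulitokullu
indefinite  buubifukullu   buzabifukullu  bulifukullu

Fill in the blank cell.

Attach definiteness definite to- → tokullu.
Attach case instrumental ub- → ubtokullu.
Attach noun class class IV bi- → biubtokullu.
Apply vowel harmony: biubtokullu → buubtokullu.
Apply epenthesis: buubtokullu → buubitokullu.

buubitokullu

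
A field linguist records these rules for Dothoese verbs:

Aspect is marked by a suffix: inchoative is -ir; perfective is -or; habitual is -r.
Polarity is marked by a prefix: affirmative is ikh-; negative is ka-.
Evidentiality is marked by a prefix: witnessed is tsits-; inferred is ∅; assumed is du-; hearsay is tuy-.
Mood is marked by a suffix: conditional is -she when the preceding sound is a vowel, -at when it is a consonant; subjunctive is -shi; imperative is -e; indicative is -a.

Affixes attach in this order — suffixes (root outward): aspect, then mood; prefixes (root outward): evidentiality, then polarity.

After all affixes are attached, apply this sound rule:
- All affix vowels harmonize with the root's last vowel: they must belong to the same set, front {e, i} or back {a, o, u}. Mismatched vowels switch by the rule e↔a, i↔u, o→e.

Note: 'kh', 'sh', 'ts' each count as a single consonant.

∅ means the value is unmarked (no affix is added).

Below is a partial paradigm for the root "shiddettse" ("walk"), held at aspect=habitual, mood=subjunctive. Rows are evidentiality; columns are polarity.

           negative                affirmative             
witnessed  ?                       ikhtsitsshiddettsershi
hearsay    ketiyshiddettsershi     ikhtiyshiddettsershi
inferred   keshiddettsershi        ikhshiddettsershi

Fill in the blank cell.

Attach aspect habitual -r → shiddettser.
Attach evidentiality witnessed tsits- → tsitsshiddettser.
Attach polarity negative ka- → katsitsshiddettser.
Attach mood subjunctive -shi → katsitsshiddettsershi.
Apply vowel harmony: katsitsshiddettsershi → ketsitsshiddettsershi.

ketsitsshiddettsershi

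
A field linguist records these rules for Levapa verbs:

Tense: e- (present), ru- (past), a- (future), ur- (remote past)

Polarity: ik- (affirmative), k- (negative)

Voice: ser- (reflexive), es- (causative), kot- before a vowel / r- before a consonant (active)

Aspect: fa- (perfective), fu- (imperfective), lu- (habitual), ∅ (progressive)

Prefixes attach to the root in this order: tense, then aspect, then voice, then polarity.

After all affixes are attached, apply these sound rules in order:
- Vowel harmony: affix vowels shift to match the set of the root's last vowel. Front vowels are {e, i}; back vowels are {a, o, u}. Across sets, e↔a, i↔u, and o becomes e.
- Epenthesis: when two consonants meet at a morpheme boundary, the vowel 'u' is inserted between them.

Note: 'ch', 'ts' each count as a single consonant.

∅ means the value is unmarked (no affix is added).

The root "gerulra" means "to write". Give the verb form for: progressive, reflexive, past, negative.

kusarurugerulra

Attach tense past ru- → rugerulra.
aspect = progressive: zero marking, form stays rugerulra.
Attach voice reflexive ser- → serrugerulra.
Attach polarity negative k- → kserrugerulra.
Apply vowel harmony: kserrugerulra → ksarrugerulra.
Apply epenthesis: ksarrugerulra → kusarurugerulra.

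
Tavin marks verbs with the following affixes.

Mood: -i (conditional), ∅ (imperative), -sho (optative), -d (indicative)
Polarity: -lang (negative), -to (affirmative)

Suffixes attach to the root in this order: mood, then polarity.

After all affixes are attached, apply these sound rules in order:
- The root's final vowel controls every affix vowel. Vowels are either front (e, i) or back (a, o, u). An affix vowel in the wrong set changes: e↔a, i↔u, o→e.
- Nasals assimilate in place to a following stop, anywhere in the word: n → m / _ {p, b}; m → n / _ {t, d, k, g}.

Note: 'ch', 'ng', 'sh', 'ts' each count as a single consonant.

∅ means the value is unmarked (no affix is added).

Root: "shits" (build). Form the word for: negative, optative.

shitssheleng

Attach mood optative -sho → shitssho.
Attach polarity negative -lang → shitssholang.
Apply vowel harmony: shitssholang → shitssheleng.
Nasal assimilation: no change.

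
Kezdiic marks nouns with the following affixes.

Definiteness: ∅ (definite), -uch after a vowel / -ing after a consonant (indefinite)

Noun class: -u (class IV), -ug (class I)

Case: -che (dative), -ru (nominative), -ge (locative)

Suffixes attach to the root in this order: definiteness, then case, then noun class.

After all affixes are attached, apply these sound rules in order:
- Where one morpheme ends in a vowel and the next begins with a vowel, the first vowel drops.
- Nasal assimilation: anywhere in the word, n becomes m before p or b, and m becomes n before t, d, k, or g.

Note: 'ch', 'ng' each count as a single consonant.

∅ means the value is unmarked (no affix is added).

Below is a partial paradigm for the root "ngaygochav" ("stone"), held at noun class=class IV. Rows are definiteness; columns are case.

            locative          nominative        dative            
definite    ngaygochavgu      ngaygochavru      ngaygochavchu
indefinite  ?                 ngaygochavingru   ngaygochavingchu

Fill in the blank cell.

Attach definiteness indefinite -ing (after consonant 'v') → ngaygochaving.
Attach case locative -ge → ngaygochavingge.
Attach noun class class IV -u → ngaygochavinggeu.
Apply vowel deletion: ngaygochavinggeu → ngaygochavinggu.
Nasal assimilation: no change.

ngaygochavinggu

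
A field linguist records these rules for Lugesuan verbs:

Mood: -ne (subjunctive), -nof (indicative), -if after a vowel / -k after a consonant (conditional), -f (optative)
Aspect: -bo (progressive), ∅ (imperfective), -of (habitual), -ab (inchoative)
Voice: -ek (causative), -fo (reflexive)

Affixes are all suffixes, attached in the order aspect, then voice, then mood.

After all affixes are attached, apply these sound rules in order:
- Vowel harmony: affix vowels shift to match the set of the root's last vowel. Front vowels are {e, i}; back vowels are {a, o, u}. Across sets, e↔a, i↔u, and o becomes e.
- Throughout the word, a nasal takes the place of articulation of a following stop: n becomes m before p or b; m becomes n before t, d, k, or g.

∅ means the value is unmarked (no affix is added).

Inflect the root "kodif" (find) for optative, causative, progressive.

Attach aspect progressive -bo → kodifbo.
Attach voice causative -ek → kodifboek.
Attach mood optative -f → kodifboekf.
Apply vowel harmony: kodifboekf → kodifbeekf.
Nasal assimilation: no change.

kodifbeekf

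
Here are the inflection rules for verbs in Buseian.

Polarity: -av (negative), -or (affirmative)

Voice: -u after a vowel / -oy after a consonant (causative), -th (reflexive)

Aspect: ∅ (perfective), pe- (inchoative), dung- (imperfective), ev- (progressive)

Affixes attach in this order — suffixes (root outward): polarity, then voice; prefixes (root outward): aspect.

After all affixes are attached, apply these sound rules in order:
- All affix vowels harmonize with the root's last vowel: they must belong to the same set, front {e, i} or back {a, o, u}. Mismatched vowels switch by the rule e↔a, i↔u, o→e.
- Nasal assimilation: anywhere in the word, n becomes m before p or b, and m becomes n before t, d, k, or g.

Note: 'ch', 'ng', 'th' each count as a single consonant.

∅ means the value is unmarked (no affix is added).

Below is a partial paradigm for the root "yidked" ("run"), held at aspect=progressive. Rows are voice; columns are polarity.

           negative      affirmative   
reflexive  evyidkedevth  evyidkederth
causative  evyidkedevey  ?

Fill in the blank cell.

Attach aspect progressive ev- → evyidked.
Attach polarity affirmative -or → evyidkedor.
Attach voice causative -oy (after consonant 'r') → evyidkedoroy.
Apply vowel harmony: evyidkedoroy → evyidkederey.
Nasal assimilation: no change.

evyidkederey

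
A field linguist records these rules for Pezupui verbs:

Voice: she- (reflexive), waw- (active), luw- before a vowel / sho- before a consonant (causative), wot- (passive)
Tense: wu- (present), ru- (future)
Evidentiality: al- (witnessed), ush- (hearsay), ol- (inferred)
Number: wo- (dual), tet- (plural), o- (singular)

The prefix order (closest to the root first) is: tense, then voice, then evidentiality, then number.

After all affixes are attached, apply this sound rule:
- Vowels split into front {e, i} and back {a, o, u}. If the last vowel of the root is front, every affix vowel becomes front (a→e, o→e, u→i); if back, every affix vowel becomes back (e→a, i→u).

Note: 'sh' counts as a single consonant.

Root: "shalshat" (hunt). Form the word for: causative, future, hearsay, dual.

woushshorushalshat

Attach tense future ru- → rushalshat.
Attach voice causative sho- (before consonant 'r') → shorushalshat.
Attach evidentiality hearsay ush- → ushshorushalshat.
Attach number dual wo- → woushshorushalshat.
Vowel harmony: no change.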